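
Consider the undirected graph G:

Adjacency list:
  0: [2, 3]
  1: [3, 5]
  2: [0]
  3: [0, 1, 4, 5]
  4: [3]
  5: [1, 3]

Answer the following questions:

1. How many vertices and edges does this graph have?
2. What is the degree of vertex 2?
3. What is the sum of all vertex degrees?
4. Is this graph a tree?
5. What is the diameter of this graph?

Count: 6 vertices, 6 edges.
Vertex 2 has neighbors [0], degree = 1.
Handshaking lemma: 2 * 6 = 12.
A tree on 6 vertices has 5 edges. This graph has 6 edges (1 extra). Not a tree.
Diameter (longest shortest path) = 3.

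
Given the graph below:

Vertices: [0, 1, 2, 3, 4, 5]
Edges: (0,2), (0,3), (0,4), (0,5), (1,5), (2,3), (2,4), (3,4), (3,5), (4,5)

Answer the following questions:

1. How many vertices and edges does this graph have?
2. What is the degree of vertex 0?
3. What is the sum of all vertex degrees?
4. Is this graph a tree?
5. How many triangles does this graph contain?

Count: 6 vertices, 10 edges.
Vertex 0 has neighbors [2, 3, 4, 5], degree = 4.
Handshaking lemma: 2 * 10 = 20.
A tree on 6 vertices has 5 edges. This graph has 10 edges (5 extra). Not a tree.
Number of triangles = 7.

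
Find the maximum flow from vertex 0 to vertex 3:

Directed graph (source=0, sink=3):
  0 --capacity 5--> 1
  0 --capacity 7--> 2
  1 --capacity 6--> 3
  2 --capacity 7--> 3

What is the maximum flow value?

Computing max flow:
  Flow on (0->1): 5/5
  Flow on (0->2): 7/7
  Flow on (1->3): 5/6
  Flow on (2->3): 7/7
Maximum flow = 12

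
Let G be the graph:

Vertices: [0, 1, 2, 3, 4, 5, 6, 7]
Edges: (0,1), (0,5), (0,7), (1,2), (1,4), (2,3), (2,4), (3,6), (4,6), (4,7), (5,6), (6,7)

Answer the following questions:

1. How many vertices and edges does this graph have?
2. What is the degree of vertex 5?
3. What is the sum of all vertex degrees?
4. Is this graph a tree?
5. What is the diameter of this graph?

Count: 8 vertices, 12 edges.
Vertex 5 has neighbors [0, 6], degree = 2.
Handshaking lemma: 2 * 12 = 24.
A tree on 8 vertices has 7 edges. This graph has 12 edges (5 extra). Not a tree.
Diameter (longest shortest path) = 3.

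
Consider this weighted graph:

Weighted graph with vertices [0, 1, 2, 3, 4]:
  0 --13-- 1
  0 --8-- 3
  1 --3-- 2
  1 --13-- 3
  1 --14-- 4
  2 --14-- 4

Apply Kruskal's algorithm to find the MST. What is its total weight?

Applying Kruskal's algorithm (sort edges by weight, add if no cycle):
  Add (1,2) w=3
  Add (0,3) w=8
  Add (0,1) w=13
  Skip (1,3) w=13 (creates cycle)
  Add (1,4) w=14
  Skip (2,4) w=14 (creates cycle)
MST weight = 38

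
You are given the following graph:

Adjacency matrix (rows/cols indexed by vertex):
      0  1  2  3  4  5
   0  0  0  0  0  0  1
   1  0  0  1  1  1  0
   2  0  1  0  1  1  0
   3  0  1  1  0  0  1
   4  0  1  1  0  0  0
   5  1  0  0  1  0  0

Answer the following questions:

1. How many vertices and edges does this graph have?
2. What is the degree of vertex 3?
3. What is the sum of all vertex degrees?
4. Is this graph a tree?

Count: 6 vertices, 7 edges.
Vertex 3 has neighbors [1, 2, 5], degree = 3.
Handshaking lemma: 2 * 7 = 14.
A tree on 6 vertices has 5 edges. This graph has 7 edges (2 extra). Not a tree.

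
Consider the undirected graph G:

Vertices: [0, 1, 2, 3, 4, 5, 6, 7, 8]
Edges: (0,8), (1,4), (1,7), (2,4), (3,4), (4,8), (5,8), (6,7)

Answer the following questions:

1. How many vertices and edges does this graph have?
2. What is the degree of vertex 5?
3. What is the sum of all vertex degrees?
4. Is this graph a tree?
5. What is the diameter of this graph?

Count: 9 vertices, 8 edges.
Vertex 5 has neighbors [8], degree = 1.
Handshaking lemma: 2 * 8 = 16.
A graph is a tree iff it is connected and has exactly n-1 edges. This graph is connected (all 9 vertices in one component) and has 9-1 = 8 edges. It is a tree.
Diameter (longest shortest path) = 5.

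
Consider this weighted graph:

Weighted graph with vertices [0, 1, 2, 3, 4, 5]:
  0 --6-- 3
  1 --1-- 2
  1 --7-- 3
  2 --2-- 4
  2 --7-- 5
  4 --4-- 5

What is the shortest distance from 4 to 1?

Using Dijkstra's algorithm from vertex 4:
Shortest path: 4 -> 2 -> 1
Total weight: 2 + 1 = 3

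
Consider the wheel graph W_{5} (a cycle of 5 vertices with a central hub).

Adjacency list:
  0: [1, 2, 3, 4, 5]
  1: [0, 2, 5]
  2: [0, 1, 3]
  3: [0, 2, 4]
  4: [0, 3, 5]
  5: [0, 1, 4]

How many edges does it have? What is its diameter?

Wheel graph W_{5}: 5 cycle edges + 5 spoke edges = 10 edges.
The hub is distance 1 from all cycle vertices. Max distance between cycle vertices through hub is 2.
Diameter = 2.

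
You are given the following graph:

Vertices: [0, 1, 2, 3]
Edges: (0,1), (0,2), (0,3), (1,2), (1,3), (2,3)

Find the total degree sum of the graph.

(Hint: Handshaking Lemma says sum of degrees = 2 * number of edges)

Count edges: 6 edges.
By Handshaking Lemma: sum of degrees = 2 * 6 = 12.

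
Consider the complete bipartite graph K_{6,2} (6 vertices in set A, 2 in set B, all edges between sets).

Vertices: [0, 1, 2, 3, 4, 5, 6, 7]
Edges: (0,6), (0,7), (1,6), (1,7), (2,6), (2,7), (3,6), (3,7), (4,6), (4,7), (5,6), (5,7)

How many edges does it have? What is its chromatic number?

K_{6,2} has 6 * 2 = 12 edges.
Bipartite graphs have chromatic number 2 (color each partition differently).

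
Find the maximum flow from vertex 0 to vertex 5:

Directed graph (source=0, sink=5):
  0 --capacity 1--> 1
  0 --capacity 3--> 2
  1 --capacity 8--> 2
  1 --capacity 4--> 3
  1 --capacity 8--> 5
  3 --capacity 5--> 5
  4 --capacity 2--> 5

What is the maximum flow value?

Computing max flow:
  Flow on (0->1): 1/1
  Flow on (1->5): 1/8
Maximum flow = 1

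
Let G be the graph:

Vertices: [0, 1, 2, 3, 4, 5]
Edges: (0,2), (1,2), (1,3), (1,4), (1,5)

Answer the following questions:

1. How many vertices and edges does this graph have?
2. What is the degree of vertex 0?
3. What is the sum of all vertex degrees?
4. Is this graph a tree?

Count: 6 vertices, 5 edges.
Vertex 0 has neighbors [2], degree = 1.
Handshaking lemma: 2 * 5 = 10.
A graph is a tree iff it is connected and has exactly n-1 edges. This graph is connected (all 6 vertices in one component) and has 6-1 = 5 edges. It is a tree.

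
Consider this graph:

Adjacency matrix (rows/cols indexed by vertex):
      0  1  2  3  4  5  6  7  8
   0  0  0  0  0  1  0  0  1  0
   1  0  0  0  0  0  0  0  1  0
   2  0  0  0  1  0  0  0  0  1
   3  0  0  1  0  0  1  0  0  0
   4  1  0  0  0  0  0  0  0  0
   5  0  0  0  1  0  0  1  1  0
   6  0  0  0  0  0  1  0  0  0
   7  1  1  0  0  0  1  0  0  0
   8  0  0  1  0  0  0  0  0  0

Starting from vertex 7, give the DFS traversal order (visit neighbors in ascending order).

DFS from vertex 7 (neighbors processed in ascending order):
Visit order: 7, 0, 4, 1, 5, 3, 2, 8, 6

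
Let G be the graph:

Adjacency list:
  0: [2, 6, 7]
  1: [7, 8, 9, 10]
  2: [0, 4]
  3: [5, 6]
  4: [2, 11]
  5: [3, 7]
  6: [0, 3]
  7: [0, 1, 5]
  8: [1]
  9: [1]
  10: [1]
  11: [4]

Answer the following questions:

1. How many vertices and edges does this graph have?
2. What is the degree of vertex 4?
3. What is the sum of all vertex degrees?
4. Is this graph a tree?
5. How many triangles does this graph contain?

Count: 12 vertices, 12 edges.
Vertex 4 has neighbors [2, 11], degree = 2.
Handshaking lemma: 2 * 12 = 24.
A tree on 12 vertices has 11 edges. This graph has 12 edges (1 extra). Not a tree.
Number of triangles = 0.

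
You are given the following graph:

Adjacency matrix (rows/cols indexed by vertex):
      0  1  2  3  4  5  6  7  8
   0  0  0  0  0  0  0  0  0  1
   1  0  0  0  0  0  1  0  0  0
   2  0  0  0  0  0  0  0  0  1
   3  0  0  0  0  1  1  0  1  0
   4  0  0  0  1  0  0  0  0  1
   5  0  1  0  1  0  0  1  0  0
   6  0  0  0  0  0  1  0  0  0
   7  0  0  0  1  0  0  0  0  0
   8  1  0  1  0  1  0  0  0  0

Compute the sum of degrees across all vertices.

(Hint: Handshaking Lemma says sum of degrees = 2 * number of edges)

Count edges: 8 edges.
By Handshaking Lemma: sum of degrees = 2 * 8 = 16.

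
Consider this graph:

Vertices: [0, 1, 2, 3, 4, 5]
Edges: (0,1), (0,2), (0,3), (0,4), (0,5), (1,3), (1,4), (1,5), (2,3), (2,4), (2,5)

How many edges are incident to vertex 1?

Vertex 1 has neighbors [0, 3, 4, 5], so deg(1) = 4.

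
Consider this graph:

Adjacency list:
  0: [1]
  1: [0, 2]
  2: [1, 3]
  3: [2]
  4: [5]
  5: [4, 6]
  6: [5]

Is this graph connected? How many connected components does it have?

Checking connectivity: the graph has 2 connected component(s).
Components: [[0, 1, 2, 3], [4, 5, 6]]. The graph is NOT connected.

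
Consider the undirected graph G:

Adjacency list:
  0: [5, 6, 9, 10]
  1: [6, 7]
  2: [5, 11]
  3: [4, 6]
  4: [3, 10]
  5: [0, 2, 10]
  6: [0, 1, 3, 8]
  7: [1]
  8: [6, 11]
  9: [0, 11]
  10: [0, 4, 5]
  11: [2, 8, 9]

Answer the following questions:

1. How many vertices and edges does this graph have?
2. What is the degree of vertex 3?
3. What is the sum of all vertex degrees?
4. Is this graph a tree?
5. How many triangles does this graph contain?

Count: 12 vertices, 15 edges.
Vertex 3 has neighbors [4, 6], degree = 2.
Handshaking lemma: 2 * 15 = 30.
A tree on 12 vertices has 11 edges. This graph has 15 edges (4 extra). Not a tree.
Number of triangles = 1.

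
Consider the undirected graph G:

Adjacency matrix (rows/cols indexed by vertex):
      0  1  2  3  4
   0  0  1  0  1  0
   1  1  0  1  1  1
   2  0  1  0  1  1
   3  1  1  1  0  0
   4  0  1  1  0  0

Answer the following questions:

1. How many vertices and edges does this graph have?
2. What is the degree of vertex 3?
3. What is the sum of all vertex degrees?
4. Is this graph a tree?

Count: 5 vertices, 7 edges.
Vertex 3 has neighbors [0, 1, 2], degree = 3.
Handshaking lemma: 2 * 7 = 14.
A tree on 5 vertices has 4 edges. This graph has 7 edges (3 extra). Not a tree.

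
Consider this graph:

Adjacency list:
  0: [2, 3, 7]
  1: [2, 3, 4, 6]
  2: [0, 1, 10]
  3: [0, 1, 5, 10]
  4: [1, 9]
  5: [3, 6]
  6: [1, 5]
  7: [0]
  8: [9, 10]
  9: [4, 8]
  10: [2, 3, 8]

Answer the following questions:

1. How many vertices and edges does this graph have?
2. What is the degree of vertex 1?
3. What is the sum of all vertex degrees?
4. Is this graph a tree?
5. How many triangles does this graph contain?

Count: 11 vertices, 14 edges.
Vertex 1 has neighbors [2, 3, 4, 6], degree = 4.
Handshaking lemma: 2 * 14 = 28.
A tree on 11 vertices has 10 edges. This graph has 14 edges (4 extra). Not a tree.
Number of triangles = 0.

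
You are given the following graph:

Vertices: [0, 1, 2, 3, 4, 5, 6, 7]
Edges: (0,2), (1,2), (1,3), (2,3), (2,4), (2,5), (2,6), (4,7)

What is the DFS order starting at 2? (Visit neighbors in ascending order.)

DFS from vertex 2 (neighbors processed in ascending order):
Visit order: 2, 0, 1, 3, 4, 7, 5, 6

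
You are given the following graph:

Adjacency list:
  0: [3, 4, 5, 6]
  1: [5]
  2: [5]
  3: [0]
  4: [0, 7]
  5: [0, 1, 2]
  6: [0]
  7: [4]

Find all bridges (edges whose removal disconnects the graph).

A bridge is an edge whose removal increases the number of connected components.
Bridges found: (0,3), (0,4), (0,5), (0,6), (1,5), (2,5), (4,7)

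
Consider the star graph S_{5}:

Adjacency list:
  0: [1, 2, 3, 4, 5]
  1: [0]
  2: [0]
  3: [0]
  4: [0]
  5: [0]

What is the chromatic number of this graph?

S_{5} has one hub adjacent to 5 leaves; leaves are pairwise non-adjacent.
Color the hub 0 and every leaf 1.
Chromatic number = 2.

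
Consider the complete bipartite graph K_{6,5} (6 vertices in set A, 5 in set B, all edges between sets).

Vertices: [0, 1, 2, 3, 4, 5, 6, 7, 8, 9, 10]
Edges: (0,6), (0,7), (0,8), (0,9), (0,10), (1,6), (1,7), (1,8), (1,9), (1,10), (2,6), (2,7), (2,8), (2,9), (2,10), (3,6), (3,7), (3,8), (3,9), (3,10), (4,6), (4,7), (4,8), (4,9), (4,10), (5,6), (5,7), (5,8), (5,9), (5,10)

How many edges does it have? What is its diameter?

K_{6,5} has 6 * 5 = 30 edges.
Any vertex reaches any opposite-side vertex in 1 step; same-side vertices reach in 2 steps via any opposite-side vertex.
Diameter = 2.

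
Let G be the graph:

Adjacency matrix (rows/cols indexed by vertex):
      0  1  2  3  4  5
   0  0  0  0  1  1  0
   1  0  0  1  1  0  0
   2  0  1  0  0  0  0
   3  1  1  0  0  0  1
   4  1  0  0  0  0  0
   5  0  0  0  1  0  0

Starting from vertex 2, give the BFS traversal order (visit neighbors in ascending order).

BFS from vertex 2 (neighbors processed in ascending order):
Visit order: 2, 1, 3, 0, 5, 4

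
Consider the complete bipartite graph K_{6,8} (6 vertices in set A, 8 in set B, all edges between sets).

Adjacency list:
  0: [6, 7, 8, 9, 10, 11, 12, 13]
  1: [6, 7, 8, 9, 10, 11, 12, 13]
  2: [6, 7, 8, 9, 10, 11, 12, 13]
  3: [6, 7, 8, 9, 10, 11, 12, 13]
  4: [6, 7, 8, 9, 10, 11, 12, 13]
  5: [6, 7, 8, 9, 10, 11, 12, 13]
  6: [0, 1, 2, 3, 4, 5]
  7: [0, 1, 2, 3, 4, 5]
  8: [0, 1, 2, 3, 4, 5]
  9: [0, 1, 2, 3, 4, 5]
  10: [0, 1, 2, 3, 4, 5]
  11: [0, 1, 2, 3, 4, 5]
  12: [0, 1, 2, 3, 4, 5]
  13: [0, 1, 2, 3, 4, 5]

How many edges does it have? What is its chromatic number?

K_{6,8} has 6 * 8 = 48 edges.
Bipartite graphs have chromatic number 2 (color each partition differently).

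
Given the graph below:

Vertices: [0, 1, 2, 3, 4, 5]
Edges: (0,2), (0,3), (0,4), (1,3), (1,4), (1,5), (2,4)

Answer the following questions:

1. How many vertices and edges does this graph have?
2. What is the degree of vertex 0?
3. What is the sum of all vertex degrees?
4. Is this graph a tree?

Count: 6 vertices, 7 edges.
Vertex 0 has neighbors [2, 3, 4], degree = 3.
Handshaking lemma: 2 * 7 = 14.
A tree on 6 vertices has 5 edges. This graph has 7 edges (2 extra). Not a tree.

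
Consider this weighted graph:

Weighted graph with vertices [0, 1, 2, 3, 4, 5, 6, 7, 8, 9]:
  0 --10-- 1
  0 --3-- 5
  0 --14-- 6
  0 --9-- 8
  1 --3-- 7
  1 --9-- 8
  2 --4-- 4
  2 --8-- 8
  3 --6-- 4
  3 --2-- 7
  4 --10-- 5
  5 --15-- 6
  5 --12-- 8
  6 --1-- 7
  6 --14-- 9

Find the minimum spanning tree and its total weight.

Applying Kruskal's algorithm (sort edges by weight, add if no cycle):
  Add (6,7) w=1
  Add (3,7) w=2
  Add (0,5) w=3
  Add (1,7) w=3
  Add (2,4) w=4
  Add (3,4) w=6
  Add (2,8) w=8
  Add (0,8) w=9
  Skip (1,8) w=9 (creates cycle)
  Skip (0,1) w=10 (creates cycle)
  Skip (4,5) w=10 (creates cycle)
  Skip (5,8) w=12 (creates cycle)
  Skip (0,6) w=14 (creates cycle)
  Add (6,9) w=14
  Skip (5,6) w=15 (creates cycle)
MST weight = 50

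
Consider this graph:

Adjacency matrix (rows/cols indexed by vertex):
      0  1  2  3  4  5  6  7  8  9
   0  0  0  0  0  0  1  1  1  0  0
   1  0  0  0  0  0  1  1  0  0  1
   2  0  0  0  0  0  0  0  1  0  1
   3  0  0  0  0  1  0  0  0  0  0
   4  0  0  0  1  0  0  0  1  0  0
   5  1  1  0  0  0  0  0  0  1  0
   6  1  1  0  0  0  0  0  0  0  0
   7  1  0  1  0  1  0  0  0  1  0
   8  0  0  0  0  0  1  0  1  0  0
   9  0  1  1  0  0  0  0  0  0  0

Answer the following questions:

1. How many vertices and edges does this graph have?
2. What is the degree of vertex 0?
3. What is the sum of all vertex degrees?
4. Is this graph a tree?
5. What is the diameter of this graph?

Count: 10 vertices, 12 edges.
Vertex 0 has neighbors [5, 6, 7], degree = 3.
Handshaking lemma: 2 * 12 = 24.
A tree on 10 vertices has 9 edges. This graph has 12 edges (3 extra). Not a tree.
Diameter (longest shortest path) = 5.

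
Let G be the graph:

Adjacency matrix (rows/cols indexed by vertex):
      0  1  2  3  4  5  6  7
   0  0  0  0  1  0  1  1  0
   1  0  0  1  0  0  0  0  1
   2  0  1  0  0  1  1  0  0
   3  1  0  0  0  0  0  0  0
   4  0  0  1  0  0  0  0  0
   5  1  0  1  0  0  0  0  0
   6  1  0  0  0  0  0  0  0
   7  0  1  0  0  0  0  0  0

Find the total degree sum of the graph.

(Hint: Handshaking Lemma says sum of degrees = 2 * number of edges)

Count edges: 7 edges.
By Handshaking Lemma: sum of degrees = 2 * 7 = 14.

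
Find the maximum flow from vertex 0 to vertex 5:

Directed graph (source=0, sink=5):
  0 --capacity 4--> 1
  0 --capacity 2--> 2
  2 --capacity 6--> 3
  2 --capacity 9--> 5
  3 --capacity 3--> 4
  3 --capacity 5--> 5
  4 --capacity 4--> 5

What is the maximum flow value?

Computing max flow:
  Flow on (0->2): 2/2
  Flow on (2->5): 2/9
Maximum flow = 2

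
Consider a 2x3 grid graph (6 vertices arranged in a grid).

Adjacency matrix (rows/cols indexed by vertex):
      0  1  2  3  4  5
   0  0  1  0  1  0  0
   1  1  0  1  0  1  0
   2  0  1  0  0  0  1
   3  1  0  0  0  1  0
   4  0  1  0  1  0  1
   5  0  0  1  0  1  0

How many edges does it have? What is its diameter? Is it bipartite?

A 2x3 grid has 3 vertical edges and 4 horizontal edges.
Total edges = 3 + 4 = 7.
Diameter = (2-1) + (3-1) = 3 (corner to opposite corner).
Grid graphs are bipartite (checkerboard coloring).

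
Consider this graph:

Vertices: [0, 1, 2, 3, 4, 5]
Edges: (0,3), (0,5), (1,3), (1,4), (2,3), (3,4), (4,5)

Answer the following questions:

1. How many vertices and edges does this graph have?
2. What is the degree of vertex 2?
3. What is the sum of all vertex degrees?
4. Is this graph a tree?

Count: 6 vertices, 7 edges.
Vertex 2 has neighbors [3], degree = 1.
Handshaking lemma: 2 * 7 = 14.
A tree on 6 vertices has 5 edges. This graph has 7 edges (2 extra). Not a tree.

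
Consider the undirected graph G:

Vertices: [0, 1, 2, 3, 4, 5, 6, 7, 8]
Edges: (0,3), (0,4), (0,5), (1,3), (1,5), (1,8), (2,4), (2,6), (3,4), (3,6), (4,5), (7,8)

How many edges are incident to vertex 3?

Vertex 3 has neighbors [0, 1, 4, 6], so deg(3) = 4.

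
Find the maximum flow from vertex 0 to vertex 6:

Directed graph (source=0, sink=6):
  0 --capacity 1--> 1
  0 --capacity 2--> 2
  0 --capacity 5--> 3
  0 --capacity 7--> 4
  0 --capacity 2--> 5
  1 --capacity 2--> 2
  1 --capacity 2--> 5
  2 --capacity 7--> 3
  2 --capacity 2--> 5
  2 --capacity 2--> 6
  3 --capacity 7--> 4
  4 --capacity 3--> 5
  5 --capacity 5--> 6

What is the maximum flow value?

Computing max flow:
  Flow on (0->1): 1/1
  Flow on (0->2): 1/2
  Flow on (0->4): 3/7
  Flow on (0->5): 2/2
  Flow on (1->2): 1/2
  Flow on (2->6): 2/2
  Flow on (4->5): 3/3
  Flow on (5->6): 5/5
Maximum flow = 7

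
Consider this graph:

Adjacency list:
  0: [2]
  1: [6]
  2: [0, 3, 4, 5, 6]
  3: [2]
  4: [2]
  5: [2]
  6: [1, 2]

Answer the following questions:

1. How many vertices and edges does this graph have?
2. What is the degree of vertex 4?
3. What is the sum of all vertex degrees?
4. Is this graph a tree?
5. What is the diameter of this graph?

Count: 7 vertices, 6 edges.
Vertex 4 has neighbors [2], degree = 1.
Handshaking lemma: 2 * 6 = 12.
A graph is a tree iff it is connected and has exactly n-1 edges. This graph is connected (all 7 vertices in one component) and has 7-1 = 6 edges. It is a tree.
Diameter (longest shortest path) = 3.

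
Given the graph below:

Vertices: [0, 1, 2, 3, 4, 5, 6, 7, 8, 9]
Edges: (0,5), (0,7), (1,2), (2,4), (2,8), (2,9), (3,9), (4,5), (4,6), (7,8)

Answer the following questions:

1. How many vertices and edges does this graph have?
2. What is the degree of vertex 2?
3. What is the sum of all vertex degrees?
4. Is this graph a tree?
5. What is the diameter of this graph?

Count: 10 vertices, 10 edges.
Vertex 2 has neighbors [1, 4, 8, 9], degree = 4.
Handshaking lemma: 2 * 10 = 20.
A tree on 10 vertices has 9 edges. This graph has 10 edges (1 extra). Not a tree.
Diameter (longest shortest path) = 5.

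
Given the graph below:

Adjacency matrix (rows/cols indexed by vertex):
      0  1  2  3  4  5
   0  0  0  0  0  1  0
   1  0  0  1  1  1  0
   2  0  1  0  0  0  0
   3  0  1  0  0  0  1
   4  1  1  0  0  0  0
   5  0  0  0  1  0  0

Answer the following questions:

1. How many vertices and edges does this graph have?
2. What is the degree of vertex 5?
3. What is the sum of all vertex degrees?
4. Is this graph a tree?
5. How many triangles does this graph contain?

Count: 6 vertices, 5 edges.
Vertex 5 has neighbors [3], degree = 1.
Handshaking lemma: 2 * 5 = 10.
A graph is a tree iff it is connected and has exactly n-1 edges. This graph is connected (all 6 vertices in one component) and has 6-1 = 5 edges. It is a tree.
Number of triangles = 0.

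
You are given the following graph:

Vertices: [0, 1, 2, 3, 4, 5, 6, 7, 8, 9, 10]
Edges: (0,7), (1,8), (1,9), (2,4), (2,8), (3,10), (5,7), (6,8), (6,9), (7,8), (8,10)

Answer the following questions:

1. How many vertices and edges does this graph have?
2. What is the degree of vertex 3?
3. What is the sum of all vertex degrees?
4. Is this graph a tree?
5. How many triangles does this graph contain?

Count: 11 vertices, 11 edges.
Vertex 3 has neighbors [10], degree = 1.
Handshaking lemma: 2 * 11 = 22.
A tree on 11 vertices has 10 edges. This graph has 11 edges (1 extra). Not a tree.
Number of triangles = 0.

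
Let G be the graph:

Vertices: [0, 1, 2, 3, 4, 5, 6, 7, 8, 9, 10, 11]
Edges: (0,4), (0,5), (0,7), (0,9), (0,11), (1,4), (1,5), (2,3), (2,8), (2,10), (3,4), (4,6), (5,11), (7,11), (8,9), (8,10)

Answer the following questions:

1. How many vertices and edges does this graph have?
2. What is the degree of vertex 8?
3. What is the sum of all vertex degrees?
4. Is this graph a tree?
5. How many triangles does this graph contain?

Count: 12 vertices, 16 edges.
Vertex 8 has neighbors [2, 9, 10], degree = 3.
Handshaking lemma: 2 * 16 = 32.
A tree on 12 vertices has 11 edges. This graph has 16 edges (5 extra). Not a tree.
Number of triangles = 3.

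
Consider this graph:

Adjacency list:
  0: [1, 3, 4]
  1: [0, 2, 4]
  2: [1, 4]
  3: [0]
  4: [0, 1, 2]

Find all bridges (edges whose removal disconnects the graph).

A bridge is an edge whose removal increases the number of connected components.
Bridges found: (0,3)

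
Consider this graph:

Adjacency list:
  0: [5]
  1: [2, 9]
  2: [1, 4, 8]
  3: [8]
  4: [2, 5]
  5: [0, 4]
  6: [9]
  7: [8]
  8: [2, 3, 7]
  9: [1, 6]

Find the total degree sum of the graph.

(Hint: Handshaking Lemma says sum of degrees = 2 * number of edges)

Count edges: 9 edges.
By Handshaking Lemma: sum of degrees = 2 * 9 = 18.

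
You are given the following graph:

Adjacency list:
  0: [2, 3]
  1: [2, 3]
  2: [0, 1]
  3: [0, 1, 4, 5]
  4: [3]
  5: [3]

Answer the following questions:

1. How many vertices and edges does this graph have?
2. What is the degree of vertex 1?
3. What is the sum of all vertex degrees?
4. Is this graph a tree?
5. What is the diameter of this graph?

Count: 6 vertices, 6 edges.
Vertex 1 has neighbors [2, 3], degree = 2.
Handshaking lemma: 2 * 6 = 12.
A tree on 6 vertices has 5 edges. This graph has 6 edges (1 extra). Not a tree.
Diameter (longest shortest path) = 3.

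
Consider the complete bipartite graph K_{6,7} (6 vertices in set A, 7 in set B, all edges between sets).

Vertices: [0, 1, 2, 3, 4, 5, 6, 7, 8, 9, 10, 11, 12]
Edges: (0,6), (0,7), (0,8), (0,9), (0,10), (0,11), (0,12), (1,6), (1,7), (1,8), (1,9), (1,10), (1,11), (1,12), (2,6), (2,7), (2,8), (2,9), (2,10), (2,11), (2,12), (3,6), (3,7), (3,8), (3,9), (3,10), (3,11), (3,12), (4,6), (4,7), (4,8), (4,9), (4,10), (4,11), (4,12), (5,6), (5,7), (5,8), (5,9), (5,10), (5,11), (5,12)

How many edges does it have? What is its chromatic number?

K_{6,7} has 6 * 7 = 42 edges.
Bipartite graphs have chromatic number 2 (color each partition differently).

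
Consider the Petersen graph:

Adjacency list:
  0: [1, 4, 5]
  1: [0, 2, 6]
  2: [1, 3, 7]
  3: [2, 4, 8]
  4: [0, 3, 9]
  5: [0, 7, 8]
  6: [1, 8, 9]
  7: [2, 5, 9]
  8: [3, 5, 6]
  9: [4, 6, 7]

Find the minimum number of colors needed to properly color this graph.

The Petersen graph contains odd cycles (e.g. the outer 5-cycle), so chi >= 3.
A proper 3-coloring exists (it is a well-known 3-chromatic graph).
Chromatic number = 3.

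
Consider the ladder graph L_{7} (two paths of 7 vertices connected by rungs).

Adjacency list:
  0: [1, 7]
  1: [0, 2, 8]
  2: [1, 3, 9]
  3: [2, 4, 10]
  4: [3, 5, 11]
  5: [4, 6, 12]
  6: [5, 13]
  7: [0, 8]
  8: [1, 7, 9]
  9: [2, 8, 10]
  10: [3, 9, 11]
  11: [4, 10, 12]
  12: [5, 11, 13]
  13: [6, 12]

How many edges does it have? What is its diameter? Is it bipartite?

Ladder graph L_{7}: 7 rungs + 2 * (7-1) path edges = 7 + 12 = 19 edges.
Diameter = 7.
Ladder graphs are bipartite (alternating coloring along each path).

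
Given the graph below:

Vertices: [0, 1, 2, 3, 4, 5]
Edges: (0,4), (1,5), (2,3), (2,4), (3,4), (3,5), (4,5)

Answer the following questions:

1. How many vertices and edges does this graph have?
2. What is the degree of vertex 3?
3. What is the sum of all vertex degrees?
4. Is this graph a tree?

Count: 6 vertices, 7 edges.
Vertex 3 has neighbors [2, 4, 5], degree = 3.
Handshaking lemma: 2 * 7 = 14.
A tree on 6 vertices has 5 edges. This graph has 7 edges (2 extra). Not a tree.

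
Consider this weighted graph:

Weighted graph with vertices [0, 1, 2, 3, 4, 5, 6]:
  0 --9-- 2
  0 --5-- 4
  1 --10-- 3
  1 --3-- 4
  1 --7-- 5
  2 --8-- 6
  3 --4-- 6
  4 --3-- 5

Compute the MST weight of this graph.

Applying Kruskal's algorithm (sort edges by weight, add if no cycle):
  Add (1,4) w=3
  Add (4,5) w=3
  Add (3,6) w=4
  Add (0,4) w=5
  Skip (1,5) w=7 (creates cycle)
  Add (2,6) w=8
  Add (0,2) w=9
  Skip (1,3) w=10 (creates cycle)
MST weight = 32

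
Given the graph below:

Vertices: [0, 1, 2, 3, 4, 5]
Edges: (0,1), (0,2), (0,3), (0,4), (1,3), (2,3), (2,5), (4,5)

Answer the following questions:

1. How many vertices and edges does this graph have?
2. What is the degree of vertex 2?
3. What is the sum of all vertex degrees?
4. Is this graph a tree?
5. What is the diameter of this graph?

Count: 6 vertices, 8 edges.
Vertex 2 has neighbors [0, 3, 5], degree = 3.
Handshaking lemma: 2 * 8 = 16.
A tree on 6 vertices has 5 edges. This graph has 8 edges (3 extra). Not a tree.
Diameter (longest shortest path) = 3.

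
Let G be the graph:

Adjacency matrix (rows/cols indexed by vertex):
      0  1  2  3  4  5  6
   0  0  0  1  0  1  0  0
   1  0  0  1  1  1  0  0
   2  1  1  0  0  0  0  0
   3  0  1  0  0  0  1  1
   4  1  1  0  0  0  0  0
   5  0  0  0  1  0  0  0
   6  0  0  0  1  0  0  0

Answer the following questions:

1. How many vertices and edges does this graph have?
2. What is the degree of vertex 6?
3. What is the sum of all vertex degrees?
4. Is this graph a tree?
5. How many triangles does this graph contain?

Count: 7 vertices, 7 edges.
Vertex 6 has neighbors [3], degree = 1.
Handshaking lemma: 2 * 7 = 14.
A tree on 7 vertices has 6 edges. This graph has 7 edges (1 extra). Not a tree.
Number of triangles = 0.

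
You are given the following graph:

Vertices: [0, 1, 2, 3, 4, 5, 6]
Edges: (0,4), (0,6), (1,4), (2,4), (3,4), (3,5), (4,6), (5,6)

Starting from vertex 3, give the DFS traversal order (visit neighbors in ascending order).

DFS from vertex 3 (neighbors processed in ascending order):
Visit order: 3, 4, 0, 6, 5, 1, 2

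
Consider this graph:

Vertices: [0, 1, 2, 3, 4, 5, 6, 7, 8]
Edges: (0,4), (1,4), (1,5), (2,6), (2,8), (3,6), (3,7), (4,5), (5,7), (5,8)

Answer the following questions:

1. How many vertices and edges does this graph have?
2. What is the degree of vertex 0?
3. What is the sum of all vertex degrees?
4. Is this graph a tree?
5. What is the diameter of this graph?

Count: 9 vertices, 10 edges.
Vertex 0 has neighbors [4], degree = 1.
Handshaking lemma: 2 * 10 = 20.
A tree on 9 vertices has 8 edges. This graph has 10 edges (2 extra). Not a tree.
Diameter (longest shortest path) = 5.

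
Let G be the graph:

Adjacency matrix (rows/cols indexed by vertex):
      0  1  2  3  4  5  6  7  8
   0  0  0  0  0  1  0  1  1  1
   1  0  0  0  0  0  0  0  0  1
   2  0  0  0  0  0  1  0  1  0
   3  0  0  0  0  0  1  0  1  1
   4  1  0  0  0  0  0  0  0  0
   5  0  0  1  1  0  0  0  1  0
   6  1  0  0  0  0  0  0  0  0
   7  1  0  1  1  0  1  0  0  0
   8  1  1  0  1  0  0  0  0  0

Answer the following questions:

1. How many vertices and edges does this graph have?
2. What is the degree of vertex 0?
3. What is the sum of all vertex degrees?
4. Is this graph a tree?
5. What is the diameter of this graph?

Count: 9 vertices, 11 edges.
Vertex 0 has neighbors [4, 6, 7, 8], degree = 4.
Handshaking lemma: 2 * 11 = 22.
A tree on 9 vertices has 8 edges. This graph has 11 edges (3 extra). Not a tree.
Diameter (longest shortest path) = 4.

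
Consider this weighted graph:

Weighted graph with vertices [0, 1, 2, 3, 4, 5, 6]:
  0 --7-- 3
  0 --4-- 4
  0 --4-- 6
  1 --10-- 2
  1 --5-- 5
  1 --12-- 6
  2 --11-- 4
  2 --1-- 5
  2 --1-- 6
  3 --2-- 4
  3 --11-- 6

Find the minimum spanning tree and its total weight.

Applying Kruskal's algorithm (sort edges by weight, add if no cycle):
  Add (2,6) w=1
  Add (2,5) w=1
  Add (3,4) w=2
  Add (0,6) w=4
  Add (0,4) w=4
  Add (1,5) w=5
  Skip (0,3) w=7 (creates cycle)
  Skip (1,2) w=10 (creates cycle)
  Skip (2,4) w=11 (creates cycle)
  Skip (3,6) w=11 (creates cycle)
  Skip (1,6) w=12 (creates cycle)
MST weight = 17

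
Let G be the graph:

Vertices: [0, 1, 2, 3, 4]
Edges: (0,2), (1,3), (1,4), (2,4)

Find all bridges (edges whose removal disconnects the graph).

A bridge is an edge whose removal increases the number of connected components.
Bridges found: (0,2), (1,3), (1,4), (2,4)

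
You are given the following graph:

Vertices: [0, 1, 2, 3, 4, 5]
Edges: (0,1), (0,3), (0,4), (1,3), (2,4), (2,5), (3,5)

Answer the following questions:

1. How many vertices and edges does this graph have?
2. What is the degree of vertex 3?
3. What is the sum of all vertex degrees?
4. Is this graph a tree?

Count: 6 vertices, 7 edges.
Vertex 3 has neighbors [0, 1, 5], degree = 3.
Handshaking lemma: 2 * 7 = 14.
A tree on 6 vertices has 5 edges. This graph has 7 edges (2 extra). Not a tree.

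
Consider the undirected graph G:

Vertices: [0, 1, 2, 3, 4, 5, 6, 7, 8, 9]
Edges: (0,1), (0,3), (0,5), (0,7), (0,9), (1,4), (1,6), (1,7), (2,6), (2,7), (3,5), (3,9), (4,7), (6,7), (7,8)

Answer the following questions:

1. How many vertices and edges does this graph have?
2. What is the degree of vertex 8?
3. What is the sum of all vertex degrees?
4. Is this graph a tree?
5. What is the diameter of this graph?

Count: 10 vertices, 15 edges.
Vertex 8 has neighbors [7], degree = 1.
Handshaking lemma: 2 * 15 = 30.
A tree on 10 vertices has 9 edges. This graph has 15 edges (6 extra). Not a tree.
Diameter (longest shortest path) = 3.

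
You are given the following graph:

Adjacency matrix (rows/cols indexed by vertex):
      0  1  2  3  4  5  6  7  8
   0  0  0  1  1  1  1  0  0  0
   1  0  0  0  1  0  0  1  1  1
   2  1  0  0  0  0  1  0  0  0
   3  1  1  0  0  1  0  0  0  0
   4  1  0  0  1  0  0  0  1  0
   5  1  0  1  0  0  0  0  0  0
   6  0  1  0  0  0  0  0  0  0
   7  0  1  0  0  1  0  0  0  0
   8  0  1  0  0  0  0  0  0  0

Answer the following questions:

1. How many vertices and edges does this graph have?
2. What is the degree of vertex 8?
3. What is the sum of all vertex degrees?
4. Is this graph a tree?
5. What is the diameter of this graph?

Count: 9 vertices, 11 edges.
Vertex 8 has neighbors [1], degree = 1.
Handshaking lemma: 2 * 11 = 22.
A tree on 9 vertices has 8 edges. This graph has 11 edges (3 extra). Not a tree.
Diameter (longest shortest path) = 4.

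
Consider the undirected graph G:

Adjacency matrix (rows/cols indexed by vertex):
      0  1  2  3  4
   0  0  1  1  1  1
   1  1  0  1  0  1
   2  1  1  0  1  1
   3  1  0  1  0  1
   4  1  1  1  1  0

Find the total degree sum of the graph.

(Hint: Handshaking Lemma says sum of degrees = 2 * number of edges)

Count edges: 9 edges.
By Handshaking Lemma: sum of degrees = 2 * 9 = 18.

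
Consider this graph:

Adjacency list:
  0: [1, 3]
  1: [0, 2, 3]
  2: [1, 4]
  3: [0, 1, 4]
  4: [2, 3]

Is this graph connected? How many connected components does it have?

Checking connectivity: the graph has 1 connected component(s).
All vertices are reachable from each other. The graph IS connected.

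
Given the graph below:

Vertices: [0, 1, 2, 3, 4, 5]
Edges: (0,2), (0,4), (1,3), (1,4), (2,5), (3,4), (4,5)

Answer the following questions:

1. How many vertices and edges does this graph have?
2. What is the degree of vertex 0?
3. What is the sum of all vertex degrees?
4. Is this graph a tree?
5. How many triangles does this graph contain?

Count: 6 vertices, 7 edges.
Vertex 0 has neighbors [2, 4], degree = 2.
Handshaking lemma: 2 * 7 = 14.
A tree on 6 vertices has 5 edges. This graph has 7 edges (2 extra). Not a tree.
Number of triangles = 1.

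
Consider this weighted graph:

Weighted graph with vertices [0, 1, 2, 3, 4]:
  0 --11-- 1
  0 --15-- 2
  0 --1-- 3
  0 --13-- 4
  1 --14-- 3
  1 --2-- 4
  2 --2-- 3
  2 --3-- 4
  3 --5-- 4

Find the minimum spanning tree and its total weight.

Applying Kruskal's algorithm (sort edges by weight, add if no cycle):
  Add (0,3) w=1
  Add (1,4) w=2
  Add (2,3) w=2
  Add (2,4) w=3
  Skip (3,4) w=5 (creates cycle)
  Skip (0,1) w=11 (creates cycle)
  Skip (0,4) w=13 (creates cycle)
  Skip (1,3) w=14 (creates cycle)
  Skip (0,2) w=15 (creates cycle)
MST weight = 8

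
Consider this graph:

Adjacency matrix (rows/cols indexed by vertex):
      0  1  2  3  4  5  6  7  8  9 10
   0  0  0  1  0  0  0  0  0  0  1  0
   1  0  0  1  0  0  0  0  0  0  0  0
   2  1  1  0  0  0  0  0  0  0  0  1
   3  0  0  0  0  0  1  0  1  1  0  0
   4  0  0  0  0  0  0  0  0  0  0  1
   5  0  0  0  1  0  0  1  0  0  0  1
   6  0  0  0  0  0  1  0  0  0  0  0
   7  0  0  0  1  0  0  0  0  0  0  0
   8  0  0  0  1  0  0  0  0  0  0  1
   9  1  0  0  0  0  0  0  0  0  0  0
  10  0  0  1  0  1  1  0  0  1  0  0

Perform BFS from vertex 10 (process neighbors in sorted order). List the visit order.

BFS from vertex 10 (neighbors processed in ascending order):
Visit order: 10, 2, 4, 5, 8, 0, 1, 3, 6, 9, 7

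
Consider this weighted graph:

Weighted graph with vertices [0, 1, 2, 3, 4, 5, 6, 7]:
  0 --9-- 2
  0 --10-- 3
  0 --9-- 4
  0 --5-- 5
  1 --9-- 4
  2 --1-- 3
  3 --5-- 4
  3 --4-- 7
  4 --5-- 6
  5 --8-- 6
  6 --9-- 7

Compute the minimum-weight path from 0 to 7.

Using Dijkstra's algorithm from vertex 0:
Shortest path: 0 -> 3 -> 7
Total weight: 10 + 4 = 14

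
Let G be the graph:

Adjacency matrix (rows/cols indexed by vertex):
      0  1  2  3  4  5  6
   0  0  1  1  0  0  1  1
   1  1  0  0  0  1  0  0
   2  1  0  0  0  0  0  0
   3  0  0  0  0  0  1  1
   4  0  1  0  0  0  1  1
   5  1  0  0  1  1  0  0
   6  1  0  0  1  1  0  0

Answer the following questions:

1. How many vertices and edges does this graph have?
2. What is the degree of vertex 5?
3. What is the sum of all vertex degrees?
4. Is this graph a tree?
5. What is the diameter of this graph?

Count: 7 vertices, 9 edges.
Vertex 5 has neighbors [0, 3, 4], degree = 3.
Handshaking lemma: 2 * 9 = 18.
A tree on 7 vertices has 6 edges. This graph has 9 edges (3 extra). Not a tree.
Diameter (longest shortest path) = 3.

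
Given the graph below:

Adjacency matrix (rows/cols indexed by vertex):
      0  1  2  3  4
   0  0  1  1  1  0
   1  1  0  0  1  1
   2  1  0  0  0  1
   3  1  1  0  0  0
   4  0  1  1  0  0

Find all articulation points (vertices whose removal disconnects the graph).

No articulation points. The graph is biconnected.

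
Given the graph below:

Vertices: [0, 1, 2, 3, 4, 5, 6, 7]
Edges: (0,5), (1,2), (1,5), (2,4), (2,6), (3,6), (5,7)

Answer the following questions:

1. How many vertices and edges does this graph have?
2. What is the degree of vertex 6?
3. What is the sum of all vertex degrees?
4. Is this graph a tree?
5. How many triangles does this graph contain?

Count: 8 vertices, 7 edges.
Vertex 6 has neighbors [2, 3], degree = 2.
Handshaking lemma: 2 * 7 = 14.
A graph is a tree iff it is connected and has exactly n-1 edges. This graph is connected (all 8 vertices in one component) and has 8-1 = 7 edges. It is a tree.
Number of triangles = 0.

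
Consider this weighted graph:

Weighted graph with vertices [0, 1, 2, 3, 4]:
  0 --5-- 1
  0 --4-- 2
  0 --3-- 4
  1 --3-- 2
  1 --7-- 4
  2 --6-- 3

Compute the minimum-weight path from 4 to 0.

Using Dijkstra's algorithm from vertex 4:
Shortest path: 4 -> 0
Total weight: 3 = 3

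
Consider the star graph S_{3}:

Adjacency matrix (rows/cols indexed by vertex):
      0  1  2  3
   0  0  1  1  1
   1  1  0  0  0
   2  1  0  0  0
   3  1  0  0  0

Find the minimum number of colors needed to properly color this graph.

S_{3} has one hub adjacent to 3 leaves; leaves are pairwise non-adjacent.
Color the hub 0 and every leaf 1.
Chromatic number = 2.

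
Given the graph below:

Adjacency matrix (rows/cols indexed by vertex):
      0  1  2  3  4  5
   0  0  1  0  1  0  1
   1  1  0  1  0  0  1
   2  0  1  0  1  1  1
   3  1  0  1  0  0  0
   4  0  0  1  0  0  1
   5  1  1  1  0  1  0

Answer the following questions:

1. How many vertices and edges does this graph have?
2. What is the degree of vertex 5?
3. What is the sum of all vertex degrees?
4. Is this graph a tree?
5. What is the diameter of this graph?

Count: 6 vertices, 9 edges.
Vertex 5 has neighbors [0, 1, 2, 4], degree = 4.
Handshaking lemma: 2 * 9 = 18.
A tree on 6 vertices has 5 edges. This graph has 9 edges (4 extra). Not a tree.
Diameter (longest shortest path) = 2.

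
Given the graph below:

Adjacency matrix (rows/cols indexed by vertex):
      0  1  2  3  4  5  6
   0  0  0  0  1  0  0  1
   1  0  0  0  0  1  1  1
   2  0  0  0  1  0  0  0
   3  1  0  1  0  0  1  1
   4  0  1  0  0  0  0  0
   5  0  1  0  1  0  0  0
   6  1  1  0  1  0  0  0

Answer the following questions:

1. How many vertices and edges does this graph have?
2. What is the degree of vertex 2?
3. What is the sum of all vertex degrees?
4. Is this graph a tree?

Count: 7 vertices, 8 edges.
Vertex 2 has neighbors [3], degree = 1.
Handshaking lemma: 2 * 8 = 16.
A tree on 7 vertices has 6 edges. This graph has 8 edges (2 extra). Not a tree.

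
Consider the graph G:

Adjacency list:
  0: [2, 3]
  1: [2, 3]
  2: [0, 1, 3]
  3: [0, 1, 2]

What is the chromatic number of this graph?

The graph has a maximum clique of size 3 (lower bound on chromatic number).
A valid 3-coloring: {0: 2, 1: 2, 2: 0, 3: 1}.
Chromatic number = 3.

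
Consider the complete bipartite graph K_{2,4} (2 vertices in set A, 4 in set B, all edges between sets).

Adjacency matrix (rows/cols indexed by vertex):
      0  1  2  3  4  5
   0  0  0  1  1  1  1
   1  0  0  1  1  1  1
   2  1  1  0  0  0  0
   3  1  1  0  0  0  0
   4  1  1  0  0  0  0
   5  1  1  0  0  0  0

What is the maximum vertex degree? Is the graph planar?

Set-A vertices have degree 4; set-B vertices have degree 2. Maximum degree = max(2,4) = 4.
min(2,4) <= 2, so K_{2,4} avoids a K_{3,3} subdivision and is planar.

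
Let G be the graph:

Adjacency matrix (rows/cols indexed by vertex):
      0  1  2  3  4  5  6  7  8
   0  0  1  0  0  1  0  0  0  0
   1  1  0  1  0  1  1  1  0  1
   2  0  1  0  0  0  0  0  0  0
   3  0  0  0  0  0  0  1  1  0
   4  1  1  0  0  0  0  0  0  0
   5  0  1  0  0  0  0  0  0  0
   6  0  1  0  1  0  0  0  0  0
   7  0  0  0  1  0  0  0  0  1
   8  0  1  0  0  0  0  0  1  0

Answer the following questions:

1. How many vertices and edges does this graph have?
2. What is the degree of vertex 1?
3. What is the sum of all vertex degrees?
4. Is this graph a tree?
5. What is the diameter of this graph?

Count: 9 vertices, 10 edges.
Vertex 1 has neighbors [0, 2, 4, 5, 6, 8], degree = 6.
Handshaking lemma: 2 * 10 = 20.
A tree on 9 vertices has 8 edges. This graph has 10 edges (2 extra). Not a tree.
Diameter (longest shortest path) = 3.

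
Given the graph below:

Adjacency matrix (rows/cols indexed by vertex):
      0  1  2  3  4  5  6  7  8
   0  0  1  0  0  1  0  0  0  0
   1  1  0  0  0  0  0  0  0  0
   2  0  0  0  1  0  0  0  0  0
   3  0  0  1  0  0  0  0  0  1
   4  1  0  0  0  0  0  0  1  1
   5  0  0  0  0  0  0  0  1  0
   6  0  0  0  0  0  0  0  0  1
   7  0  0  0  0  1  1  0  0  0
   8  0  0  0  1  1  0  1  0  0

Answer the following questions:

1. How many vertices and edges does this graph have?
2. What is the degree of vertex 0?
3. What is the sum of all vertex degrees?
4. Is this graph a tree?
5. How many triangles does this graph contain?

Count: 9 vertices, 8 edges.
Vertex 0 has neighbors [1, 4], degree = 2.
Handshaking lemma: 2 * 8 = 16.
A graph is a tree iff it is connected and has exactly n-1 edges. This graph is connected (all 9 vertices in one component) and has 9-1 = 8 edges. It is a tree.
Number of triangles = 0.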